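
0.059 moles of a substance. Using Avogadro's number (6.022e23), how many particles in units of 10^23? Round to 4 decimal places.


N = n * NA, then divide by 1e23 for the requested units.
N / 1e23 = n * 6.022
N / 1e23 = 0.059 * 6.022
N / 1e23 = 0.355298, rounded to 4 dp:

0.3553


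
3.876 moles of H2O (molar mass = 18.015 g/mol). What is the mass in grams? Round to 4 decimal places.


mass = n * M
mass = 3.876 * 18.015
mass = 69.82614 g, rounded to 4 dp:

69.8261 g


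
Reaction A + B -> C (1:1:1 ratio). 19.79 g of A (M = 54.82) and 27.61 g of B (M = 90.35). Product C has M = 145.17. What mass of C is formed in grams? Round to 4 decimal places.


Find moles of each reactant; the smaller value is the limiting reagent in a 1:1:1 reaction, so moles_C equals moles of the limiter.
n_A = mass_A / M_A = 19.79 / 54.82 = 0.361 mol
n_B = mass_B / M_B = 27.61 / 90.35 = 0.305589 mol
Limiting reagent: B (smaller), n_limiting = 0.305589 mol
mass_C = n_limiting * M_C = 0.305589 * 145.17
mass_C = 44.36235513 g, rounded to 4 dp:

44.3624 g


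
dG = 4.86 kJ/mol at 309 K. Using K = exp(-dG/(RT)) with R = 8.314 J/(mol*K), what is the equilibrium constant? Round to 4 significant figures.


dG is in kJ/mol; multiply by 1000 to match R in J/(mol*K).
RT = 8.314 * 309 = 2569.026 J/mol
exponent = -dG*1000 / (RT) = -(4.86*1000) / 2569.026 = -1.89176754
K = exp(-1.89176754)
K = 0.15080502, rounded to 4 significant figures:

0.1508


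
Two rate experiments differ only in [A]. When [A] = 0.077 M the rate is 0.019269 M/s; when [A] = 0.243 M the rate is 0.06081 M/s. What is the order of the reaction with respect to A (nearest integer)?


Rate is proportional to [A]^n, so rate2/rate1 = ([A]2/[A]1)^n. Take logs to solve for n.
rate2/rate1 = 0.06081 / 0.019269 = 3.1558
[A]2/[A]1 = 0.243 / 0.077 = 3.1558
n = ln(3.1558) / ln(3.1558) = 1.0
Nearest integer order:

1


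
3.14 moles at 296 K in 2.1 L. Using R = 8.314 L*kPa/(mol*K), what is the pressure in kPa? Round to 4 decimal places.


PV = nRT, solve for P = nRT / V.
nRT = 3.14 * 8.314 * 296 = 7727.3642
P = 7727.3642 / 2.1
P = 3679.6972381 kPa, rounded to 4 dp:

3679.6972 kPa


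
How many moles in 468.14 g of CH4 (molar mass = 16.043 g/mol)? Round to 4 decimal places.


n = mass / M
n = 468.14 / 16.043
n = 29.18032787 mol, rounded to 4 dp:

29.1803 mol


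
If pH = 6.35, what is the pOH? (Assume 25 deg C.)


At 25 deg C, pH + pOH = 14.
pOH = 14 - pH = 14 - 6.35
pOH = 7.65:

7.65


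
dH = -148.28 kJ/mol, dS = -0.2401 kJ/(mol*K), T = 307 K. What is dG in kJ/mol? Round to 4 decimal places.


Gibbs: dG = dH - T*dS (consistent units, dS already in kJ/(mol*K)).
T*dS = 307 * -0.2401 = -73.7107
dG = -148.28 - (-73.7107)
dG = -74.5693 kJ/mol, rounded to 4 dp:

-74.5693 kJ/mol


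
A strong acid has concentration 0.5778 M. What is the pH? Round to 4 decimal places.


A strong acid dissociates completely, so [H+] equals the given concentration.
pH = -log10([H+]) = -log10(0.5778)
pH = 0.23822246, rounded to 4 dp:

0.2382


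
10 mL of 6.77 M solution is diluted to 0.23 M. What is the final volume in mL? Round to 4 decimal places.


Dilution: M1*V1 = M2*V2, solve for V2.
V2 = M1*V1 / M2
V2 = 6.77 * 10 / 0.23
V2 = 67.7 / 0.23
V2 = 294.34782609 mL, rounded to 4 dp:

294.3478 mL


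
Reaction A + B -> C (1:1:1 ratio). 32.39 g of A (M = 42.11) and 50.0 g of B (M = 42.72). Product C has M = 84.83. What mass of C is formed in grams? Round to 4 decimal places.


Find moles of each reactant; the smaller value is the limiting reagent in a 1:1:1 reaction, so moles_C equals moles of the limiter.
n_A = mass_A / M_A = 32.39 / 42.11 = 0.769176 mol
n_B = mass_B / M_B = 50.0 / 42.72 = 1.170412 mol
Limiting reagent: A (smaller), n_limiting = 0.769176 mol
mass_C = n_limiting * M_C = 0.769176 * 84.83
mass_C = 65.24920008 g, rounded to 4 dp:

65.2492 g


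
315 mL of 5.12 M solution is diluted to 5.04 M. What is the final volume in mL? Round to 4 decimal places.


Dilution: M1*V1 = M2*V2, solve for V2.
V2 = M1*V1 / M2
V2 = 5.12 * 315 / 5.04
V2 = 1612.8 / 5.04
V2 = 320.0 mL, rounded to 4 dp:

320.0000 mL


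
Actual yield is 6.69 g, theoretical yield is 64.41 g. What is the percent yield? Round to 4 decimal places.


% yield = 100 * actual / theoretical
% yield = 100 * 6.69 / 64.41
% yield = 10.38658593 %, rounded to 4 dp:

10.3866 %


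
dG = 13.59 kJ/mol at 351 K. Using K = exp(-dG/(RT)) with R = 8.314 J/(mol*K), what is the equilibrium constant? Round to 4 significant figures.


dG is in kJ/mol; multiply by 1000 to match R in J/(mol*K).
RT = 8.314 * 351 = 2918.214 J/mol
exponent = -dG*1000 / (RT) = -(13.59*1000) / 2918.214 = -4.65695799
K = exp(-4.65695799)
K = 0.0094953033, rounded to 4 significant figures:

0.009495


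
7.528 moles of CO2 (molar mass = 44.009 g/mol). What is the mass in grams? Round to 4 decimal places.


mass = n * M
mass = 7.528 * 44.009
mass = 331.299752 g, rounded to 4 dp:

331.2998 g


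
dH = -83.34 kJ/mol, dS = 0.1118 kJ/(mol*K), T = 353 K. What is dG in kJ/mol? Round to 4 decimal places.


Gibbs: dG = dH - T*dS (consistent units, dS already in kJ/(mol*K)).
T*dS = 353 * 0.1118 = 39.4654
dG = -83.34 - (39.4654)
dG = -122.8054 kJ/mol, rounded to 4 dp:

-122.8054 kJ/mol


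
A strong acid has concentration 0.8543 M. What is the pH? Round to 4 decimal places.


A strong acid dissociates completely, so [H+] equals the given concentration.
pH = -log10([H+]) = -log10(0.8543)
pH = 0.06838959, rounded to 4 dp:

0.0684


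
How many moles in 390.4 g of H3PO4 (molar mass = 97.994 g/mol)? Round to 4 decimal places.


n = mass / M
n = 390.4 / 97.994
n = 3.98391738 mol, rounded to 4 dp:

3.9839 mol


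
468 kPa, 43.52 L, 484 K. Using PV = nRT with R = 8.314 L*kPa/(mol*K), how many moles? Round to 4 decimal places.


PV = nRT, solve for n = PV / (RT).
PV = 468 * 43.52 = 20367.36
RT = 8.314 * 484 = 4023.976
n = 20367.36 / 4023.976
n = 5.06150136 mol, rounded to 4 dp:

5.0615 mol


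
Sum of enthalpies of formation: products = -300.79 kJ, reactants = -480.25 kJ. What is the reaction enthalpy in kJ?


dH_rxn = sum(dH_f products) - sum(dH_f reactants)
dH_rxn = -300.79 - (-480.25)
dH_rxn = 179.46 kJ:

179.46 kJ


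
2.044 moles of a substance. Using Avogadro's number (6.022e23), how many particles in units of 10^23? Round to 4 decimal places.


N = n * NA, then divide by 1e23 for the requested units.
N / 1e23 = n * 6.022
N / 1e23 = 2.044 * 6.022
N / 1e23 = 12.308968, rounded to 4 dp:

12.3090


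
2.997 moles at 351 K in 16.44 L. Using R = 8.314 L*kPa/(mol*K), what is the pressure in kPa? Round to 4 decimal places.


PV = nRT, solve for P = nRT / V.
nRT = 2.997 * 8.314 * 351 = 8745.8874
P = 8745.8874 / 16.44
P = 531.98828467 kPa, rounded to 4 dp:

531.9883 kPa


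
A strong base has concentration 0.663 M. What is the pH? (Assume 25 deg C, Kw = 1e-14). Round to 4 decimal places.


A strong base dissociates completely, so [OH-] equals the given concentration.
pOH = -log10([OH-]) = -log10(0.663) = 0.178486
pH = 14 - pOH = 14 - 0.178486
pH = 13.821514, rounded to 4 dp:

13.8215


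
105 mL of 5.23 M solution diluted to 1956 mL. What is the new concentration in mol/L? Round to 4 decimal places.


Dilution: M1*V1 = M2*V2, solve for M2.
M2 = M1*V1 / V2
M2 = 5.23 * 105 / 1956
M2 = 549.15 / 1956
M2 = 0.28075153 mol/L, rounded to 4 dp:

0.2808 mol/L


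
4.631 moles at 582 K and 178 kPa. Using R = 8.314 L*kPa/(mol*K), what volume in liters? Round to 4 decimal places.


PV = nRT, solve for V = nRT / P.
nRT = 4.631 * 8.314 * 582 = 22408.242
V = 22408.242 / 178
V = 125.889 L, rounded to 4 dp:

125.8890 L


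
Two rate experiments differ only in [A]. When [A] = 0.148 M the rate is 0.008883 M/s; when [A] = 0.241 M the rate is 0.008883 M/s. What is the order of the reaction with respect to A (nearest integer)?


Rate is proportional to [A]^n, so rate2/rate1 = ([A]2/[A]1)^n. Take logs to solve for n.
rate2/rate1 = 0.008883 / 0.008883 = 1.0
[A]2/[A]1 = 0.241 / 0.148 = 1.6284
n = ln(1.0) / ln(1.6284) = 0.0
Nearest integer order:

0


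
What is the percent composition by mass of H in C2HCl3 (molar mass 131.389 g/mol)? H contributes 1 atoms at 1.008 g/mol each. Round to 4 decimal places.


pct = 100 * (n_elem * M_elem) / M_total
mass_contribution = 1 * 1.008 = 1.008 g/mol
pct = 100 * 1.008 / 131.389
pct = 0.76718751 %, rounded to 4 dp:

0.7672 %


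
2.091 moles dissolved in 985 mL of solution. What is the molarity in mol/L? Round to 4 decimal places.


Convert volume to liters: V_L = V_mL / 1000.
V_L = 985 / 1000 = 0.985 L
M = n / V_L = 2.091 / 0.985
M = 2.12284264 mol/L, rounded to 4 dp:

2.1228 mol/L


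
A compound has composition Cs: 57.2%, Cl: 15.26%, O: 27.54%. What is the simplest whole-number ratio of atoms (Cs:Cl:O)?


Assume 100 g of compound, divide each mass% by atomic mass to get moles, then normalize by the smallest to get a raw atom ratio.
Moles per 100 g: Cs: 57.2/132.905 = 0.4304, Cl: 15.26/35.453 = 0.4304, O: 27.54/15.999 = 1.7214
Raw ratio (divide by min = 0.4304): Cs: 1.0, Cl: 1.0, O: 4.0
Multiply by 1 to clear fractions: Cs: 1.0 ~= 1, Cl: 1.0 ~= 1, O: 4.0 ~= 4
Reduce by GCD to get the simplest whole-number ratio:

1:1:4


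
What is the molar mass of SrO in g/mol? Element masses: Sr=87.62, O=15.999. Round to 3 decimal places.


M = sum(count * atomic_mass) over atoms.
M = 1*87.62 + 1*15.999
M = 87.62 + 15.999
M = 103.619 g/mol, rounded to 3 dp:

103.619 g/mol


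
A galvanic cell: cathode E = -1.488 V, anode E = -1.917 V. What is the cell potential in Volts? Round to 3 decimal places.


Standard cell potential: E_cell = E_cathode - E_anode.
E_cell = -1.488 - (-1.917)
E_cell = 0.429 V, rounded to 3 dp:

0.429 V


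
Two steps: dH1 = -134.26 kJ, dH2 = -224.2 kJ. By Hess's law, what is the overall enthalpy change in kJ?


Hess's law: enthalpy is a state function, so add the step enthalpies.
dH_total = dH1 + dH2 = -134.26 + (-224.2)
dH_total = -358.46 kJ:

-358.46 kJ


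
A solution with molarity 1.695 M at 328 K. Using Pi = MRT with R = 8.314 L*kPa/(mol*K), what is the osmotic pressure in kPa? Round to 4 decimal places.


Osmotic pressure (van't Hoff): Pi = M*R*T.
RT = 8.314 * 328 = 2726.992
Pi = 1.695 * 2726.992
Pi = 4622.25144 kPa, rounded to 4 dp:

4622.2514 kPa


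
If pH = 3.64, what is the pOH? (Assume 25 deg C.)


At 25 deg C, pH + pOH = 14.
pOH = 14 - pH = 14 - 3.64
pOH = 10.36:

10.36


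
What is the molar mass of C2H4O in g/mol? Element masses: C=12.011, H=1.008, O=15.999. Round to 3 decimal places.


M = sum(count * atomic_mass) over atoms.
M = 2*12.011 + 4*1.008 + 1*15.999
M = 24.022 + 4.032 + 15.999
M = 44.053 g/mol, rounded to 3 dp:

44.053 g/mol


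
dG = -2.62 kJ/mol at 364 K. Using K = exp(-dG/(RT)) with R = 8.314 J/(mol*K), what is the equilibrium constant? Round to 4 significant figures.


dG is in kJ/mol; multiply by 1000 to match R in J/(mol*K).
RT = 8.314 * 364 = 3026.296 J/mol
exponent = -dG*1000 / (RT) = -(-2.62*1000) / 3026.296 = 0.86574479
K = exp(0.86574479)
K = 2.3767756, rounded to 4 significant figures:

2.377


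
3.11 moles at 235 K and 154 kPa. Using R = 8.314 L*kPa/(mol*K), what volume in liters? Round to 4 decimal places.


PV = nRT, solve for V = nRT / P.
nRT = 3.11 * 8.314 * 235 = 6076.2869
V = 6076.2869 / 154
V = 39.45640844 L, rounded to 4 dp:

39.4564 L


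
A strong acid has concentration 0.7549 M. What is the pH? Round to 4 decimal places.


A strong acid dissociates completely, so [H+] equals the given concentration.
pH = -log10([H+]) = -log10(0.7549)
pH = 0.12211057, rounded to 4 dp:

0.1221


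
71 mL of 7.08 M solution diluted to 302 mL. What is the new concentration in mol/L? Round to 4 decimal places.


Dilution: M1*V1 = M2*V2, solve for M2.
M2 = M1*V1 / V2
M2 = 7.08 * 71 / 302
M2 = 502.68 / 302
M2 = 1.66450331 mol/L, rounded to 4 dp:

1.6645 mol/L


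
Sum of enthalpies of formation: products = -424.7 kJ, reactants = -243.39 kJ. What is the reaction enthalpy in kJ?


dH_rxn = sum(dH_f products) - sum(dH_f reactants)
dH_rxn = -424.7 - (-243.39)
dH_rxn = -181.31 kJ:

-181.31 kJ


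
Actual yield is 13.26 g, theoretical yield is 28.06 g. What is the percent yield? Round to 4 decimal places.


% yield = 100 * actual / theoretical
% yield = 100 * 13.26 / 28.06
% yield = 47.25588026 %, rounded to 4 dp:

47.2559 %


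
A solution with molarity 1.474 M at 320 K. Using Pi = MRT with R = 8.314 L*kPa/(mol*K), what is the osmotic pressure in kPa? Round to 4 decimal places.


Osmotic pressure (van't Hoff): Pi = M*R*T.
RT = 8.314 * 320 = 2660.48
Pi = 1.474 * 2660.48
Pi = 3921.54752 kPa, rounded to 4 dp:

3921.5475 kPa


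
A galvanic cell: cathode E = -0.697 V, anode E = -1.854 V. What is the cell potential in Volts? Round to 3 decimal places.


Standard cell potential: E_cell = E_cathode - E_anode.
E_cell = -0.697 - (-1.854)
E_cell = 1.157 V, rounded to 3 dp:

1.157 V


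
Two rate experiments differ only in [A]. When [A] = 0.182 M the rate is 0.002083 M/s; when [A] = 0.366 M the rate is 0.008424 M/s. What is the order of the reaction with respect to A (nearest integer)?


Rate is proportional to [A]^n, so rate2/rate1 = ([A]2/[A]1)^n. Take logs to solve for n.
rate2/rate1 = 0.008424 / 0.002083 = 4.0442
[A]2/[A]1 = 0.366 / 0.182 = 2.011
n = ln(4.0442) / ln(2.011) = 2.0
Nearest integer order:

2


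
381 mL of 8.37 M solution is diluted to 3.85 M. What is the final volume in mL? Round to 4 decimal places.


Dilution: M1*V1 = M2*V2, solve for V2.
V2 = M1*V1 / M2
V2 = 8.37 * 381 / 3.85
V2 = 3188.97 / 3.85
V2 = 828.3038961 mL, rounded to 4 dp:

828.3039 mL


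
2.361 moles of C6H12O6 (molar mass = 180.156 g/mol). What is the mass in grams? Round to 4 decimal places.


mass = n * M
mass = 2.361 * 180.156
mass = 425.348316 g, rounded to 4 dp:

425.3483 g


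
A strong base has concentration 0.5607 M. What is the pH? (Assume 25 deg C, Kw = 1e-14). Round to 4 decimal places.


A strong base dissociates completely, so [OH-] equals the given concentration.
pOH = -log10([OH-]) = -log10(0.5607) = 0.251269
pH = 14 - pOH = 14 - 0.251269
pH = 13.748731, rounded to 4 dp:

13.7487


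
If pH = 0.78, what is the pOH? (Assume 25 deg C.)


At 25 deg C, pH + pOH = 14.
pOH = 14 - pH = 14 - 0.78
pOH = 13.22:

13.22


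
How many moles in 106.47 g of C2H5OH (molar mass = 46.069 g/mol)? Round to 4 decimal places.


n = mass / M
n = 106.47 / 46.069
n = 2.31109857 mol, rounded to 4 dp:

2.3111 mol


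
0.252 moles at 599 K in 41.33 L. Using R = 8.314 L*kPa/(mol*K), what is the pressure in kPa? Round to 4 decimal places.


PV = nRT, solve for P = nRT / V.
nRT = 0.252 * 8.314 * 599 = 1254.9817
P = 1254.9817 / 41.33
P = 30.36490927 kPa, rounded to 4 dp:

30.3649 kPa


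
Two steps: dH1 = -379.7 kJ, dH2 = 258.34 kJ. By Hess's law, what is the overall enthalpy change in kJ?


Hess's law: enthalpy is a state function, so add the step enthalpies.
dH_total = dH1 + dH2 = -379.7 + (258.34)
dH_total = -121.36 kJ:

-121.36 kJ


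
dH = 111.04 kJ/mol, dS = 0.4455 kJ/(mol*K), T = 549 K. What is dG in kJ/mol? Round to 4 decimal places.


Gibbs: dG = dH - T*dS (consistent units, dS already in kJ/(mol*K)).
T*dS = 549 * 0.4455 = 244.5795
dG = 111.04 - (244.5795)
dG = -133.5395 kJ/mol, rounded to 4 dp:

-133.5395 kJ/mol


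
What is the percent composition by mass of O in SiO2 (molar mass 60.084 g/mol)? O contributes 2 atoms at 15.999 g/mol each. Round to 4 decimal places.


pct = 100 * (n_elem * M_elem) / M_total
mass_contribution = 2 * 15.999 = 31.998 g/mol
pct = 100 * 31.998 / 60.084
pct = 53.25544238 %, rounded to 4 dp:

53.2554 %


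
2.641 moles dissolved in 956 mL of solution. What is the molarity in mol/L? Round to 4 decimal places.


Convert volume to liters: V_L = V_mL / 1000.
V_L = 956 / 1000 = 0.956 L
M = n / V_L = 2.641 / 0.956
M = 2.7625523 mol/L, rounded to 4 dp:

2.7626 mol/L


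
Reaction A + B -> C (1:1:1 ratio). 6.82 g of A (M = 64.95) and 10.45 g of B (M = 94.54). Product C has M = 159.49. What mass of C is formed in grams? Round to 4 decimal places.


Find moles of each reactant; the smaller value is the limiting reagent in a 1:1:1 reaction, so moles_C equals moles of the limiter.
n_A = mass_A / M_A = 6.82 / 64.95 = 0.105004 mol
n_B = mass_B / M_B = 10.45 / 94.54 = 0.110535 mol
Limiting reagent: A (smaller), n_limiting = 0.105004 mol
mass_C = n_limiting * M_C = 0.105004 * 159.49
mass_C = 16.74708796 g, rounded to 4 dp:

16.7471 g


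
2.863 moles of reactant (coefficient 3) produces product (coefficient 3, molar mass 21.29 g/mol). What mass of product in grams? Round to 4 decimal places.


Use the coefficient ratio to convert reactant moles to product moles, then multiply by the product's molar mass.
moles_P = moles_R * (coeff_P / coeff_R) = 2.863 * (3/3) = 2.863
mass_P = moles_P * M_P = 2.863 * 21.29
mass_P = 60.95327 g, rounded to 4 dp:

60.9533 g


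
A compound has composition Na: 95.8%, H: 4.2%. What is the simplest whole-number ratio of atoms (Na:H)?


Assume 100 g of compound, divide each mass% by atomic mass to get moles, then normalize by the smallest to get a raw atom ratio.
Moles per 100 g: Na: 95.8/22.99 = 4.167, H: 4.2/1.008 = 4.1667
Raw ratio (divide by min = 4.1667): Na: 1.0, H: 1.0
Multiply by 1 to clear fractions: Na: 1.0 ~= 1, H: 1.0 ~= 1
Reduce by GCD to get the simplest whole-number ratio:

1:1


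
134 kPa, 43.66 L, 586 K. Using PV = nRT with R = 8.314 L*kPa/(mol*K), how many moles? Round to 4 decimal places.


PV = nRT, solve for n = PV / (RT).
PV = 134 * 43.66 = 5850.44
RT = 8.314 * 586 = 4872.004
n = 5850.44 / 4872.004
n = 1.20082824 mol, rounded to 4 dp:

1.2008 mol


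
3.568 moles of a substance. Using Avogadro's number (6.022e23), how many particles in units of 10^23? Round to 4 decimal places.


N = n * NA, then divide by 1e23 for the requested units.
N / 1e23 = n * 6.022
N / 1e23 = 3.568 * 6.022
N / 1e23 = 21.486496, rounded to 4 dp:

21.4865


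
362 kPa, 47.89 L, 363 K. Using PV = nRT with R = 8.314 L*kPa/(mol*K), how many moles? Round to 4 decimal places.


PV = nRT, solve for n = PV / (RT).
PV = 362 * 47.89 = 17336.18
RT = 8.314 * 363 = 3017.982
n = 17336.18 / 3017.982
n = 5.74429536 mol, rounded to 4 dp:

5.7443 mol


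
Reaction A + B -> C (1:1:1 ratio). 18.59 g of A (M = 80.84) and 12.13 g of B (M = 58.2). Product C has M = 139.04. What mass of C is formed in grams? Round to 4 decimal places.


Find moles of each reactant; the smaller value is the limiting reagent in a 1:1:1 reaction, so moles_C equals moles of the limiter.
n_A = mass_A / M_A = 18.59 / 80.84 = 0.22996 mol
n_B = mass_B / M_B = 12.13 / 58.2 = 0.208419 mol
Limiting reagent: B (smaller), n_limiting = 0.208419 mol
mass_C = n_limiting * M_C = 0.208419 * 139.04
mass_C = 28.97857776 g, rounded to 4 dp:

28.9786 g


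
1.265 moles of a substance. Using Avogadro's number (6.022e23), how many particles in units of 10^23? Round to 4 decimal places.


N = n * NA, then divide by 1e23 for the requested units.
N / 1e23 = n * 6.022
N / 1e23 = 1.265 * 6.022
N / 1e23 = 7.61783, rounded to 4 dp:

7.6178


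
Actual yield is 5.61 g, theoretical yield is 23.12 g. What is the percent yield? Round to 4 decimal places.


% yield = 100 * actual / theoretical
% yield = 100 * 5.61 / 23.12
% yield = 24.26470588 %, rounded to 4 dp:

24.2647 %


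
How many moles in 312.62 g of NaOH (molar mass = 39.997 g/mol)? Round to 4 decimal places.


n = mass / M
n = 312.62 / 39.997
n = 7.81608621 mol, rounded to 4 dp:

7.8161 mol


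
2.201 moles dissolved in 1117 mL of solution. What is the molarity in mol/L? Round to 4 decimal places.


Convert volume to liters: V_L = V_mL / 1000.
V_L = 1117 / 1000 = 1.117 L
M = n / V_L = 2.201 / 1.117
M = 1.97045658 mol/L, rounded to 4 dp:

1.9705 mol/L


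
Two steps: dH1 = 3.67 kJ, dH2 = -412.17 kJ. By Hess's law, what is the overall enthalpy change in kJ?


Hess's law: enthalpy is a state function, so add the step enthalpies.
dH_total = dH1 + dH2 = 3.67 + (-412.17)
dH_total = -408.5 kJ:

-408.50 kJ


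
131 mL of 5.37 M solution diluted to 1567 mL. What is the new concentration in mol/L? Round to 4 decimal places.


Dilution: M1*V1 = M2*V2, solve for M2.
M2 = M1*V1 / V2
M2 = 5.37 * 131 / 1567
M2 = 703.47 / 1567
M2 = 0.44892789 mol/L, rounded to 4 dp:

0.4489 mol/L


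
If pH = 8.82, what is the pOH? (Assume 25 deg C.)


At 25 deg C, pH + pOH = 14.
pOH = 14 - pH = 14 - 8.82
pOH = 5.18:

5.18


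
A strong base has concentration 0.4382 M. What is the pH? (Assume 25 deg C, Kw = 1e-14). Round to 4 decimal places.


A strong base dissociates completely, so [OH-] equals the given concentration.
pOH = -log10([OH-]) = -log10(0.4382) = 0.358328
pH = 14 - pOH = 14 - 0.358328
pH = 13.641672, rounded to 4 dp:

13.6417


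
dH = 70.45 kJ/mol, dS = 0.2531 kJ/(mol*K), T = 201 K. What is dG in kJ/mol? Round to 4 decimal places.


Gibbs: dG = dH - T*dS (consistent units, dS already in kJ/(mol*K)).
T*dS = 201 * 0.2531 = 50.8731
dG = 70.45 - (50.8731)
dG = 19.5769 kJ/mol, rounded to 4 dp:

19.5769 kJ/mol


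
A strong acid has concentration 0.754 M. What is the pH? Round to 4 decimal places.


A strong acid dissociates completely, so [H+] equals the given concentration.
pH = -log10([H+]) = -log10(0.754)
pH = 0.12262865, rounded to 4 dp:

0.1226


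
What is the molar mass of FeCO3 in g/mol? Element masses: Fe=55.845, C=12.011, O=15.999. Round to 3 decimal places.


M = sum(count * atomic_mass) over atoms.
M = 1*55.845 + 1*12.011 + 3*15.999
M = 55.845 + 12.011 + 47.997
M = 115.853 g/mol, rounded to 3 dp:

115.853 g/mol


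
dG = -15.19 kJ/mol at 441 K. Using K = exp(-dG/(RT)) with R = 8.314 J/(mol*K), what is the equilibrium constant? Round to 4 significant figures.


dG is in kJ/mol; multiply by 1000 to match R in J/(mol*K).
RT = 8.314 * 441 = 3666.474 J/mol
exponent = -dG*1000 / (RT) = -(-15.19*1000) / 3666.474 = 4.14294497
K = exp(4.14294497)
K = 62.988046, rounded to 4 significant figures:

62.99


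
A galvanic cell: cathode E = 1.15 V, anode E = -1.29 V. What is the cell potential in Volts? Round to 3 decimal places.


Standard cell potential: E_cell = E_cathode - E_anode.
E_cell = 1.15 - (-1.29)
E_cell = 2.44 V, rounded to 3 dp:

2.440 V


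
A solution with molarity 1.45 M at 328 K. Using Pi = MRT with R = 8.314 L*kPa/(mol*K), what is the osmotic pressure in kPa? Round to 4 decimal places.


Osmotic pressure (van't Hoff): Pi = M*R*T.
RT = 8.314 * 328 = 2726.992
Pi = 1.45 * 2726.992
Pi = 3954.1384 kPa, rounded to 4 dp:

3954.1384 kPa


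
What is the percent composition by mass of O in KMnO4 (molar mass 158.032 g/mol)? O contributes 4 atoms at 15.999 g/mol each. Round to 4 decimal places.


pct = 100 * (n_elem * M_elem) / M_total
mass_contribution = 4 * 15.999 = 63.996 g/mol
pct = 100 * 63.996 / 158.032
pct = 40.49559583 %, rounded to 4 dp:

40.4956 %


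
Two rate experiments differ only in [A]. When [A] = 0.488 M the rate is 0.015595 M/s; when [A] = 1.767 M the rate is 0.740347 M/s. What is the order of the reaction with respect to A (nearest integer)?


Rate is proportional to [A]^n, so rate2/rate1 = ([A]2/[A]1)^n. Take logs to solve for n.
rate2/rate1 = 0.740347 / 0.015595 = 47.4734
[A]2/[A]1 = 1.767 / 0.488 = 3.6209
n = ln(47.4734) / ln(3.6209) = 3.0
Nearest integer order:

3


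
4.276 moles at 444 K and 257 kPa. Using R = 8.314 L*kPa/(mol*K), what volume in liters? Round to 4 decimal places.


PV = nRT, solve for V = nRT / P.
nRT = 4.276 * 8.314 * 444 = 15784.4948
V = 15784.4948 / 257
V = 61.4182677 L, rounded to 4 dp:

61.4183 L


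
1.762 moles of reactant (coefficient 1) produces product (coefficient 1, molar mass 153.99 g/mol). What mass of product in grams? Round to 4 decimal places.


Use the coefficient ratio to convert reactant moles to product moles, then multiply by the product's molar mass.
moles_P = moles_R * (coeff_P / coeff_R) = 1.762 * (1/1) = 1.762
mass_P = moles_P * M_P = 1.762 * 153.99
mass_P = 271.33038 g, rounded to 4 dp:

271.3304 g


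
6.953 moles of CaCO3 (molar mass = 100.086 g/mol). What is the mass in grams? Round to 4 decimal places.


mass = n * M
mass = 6.953 * 100.086
mass = 695.897958 g, rounded to 4 dp:

695.8980 g


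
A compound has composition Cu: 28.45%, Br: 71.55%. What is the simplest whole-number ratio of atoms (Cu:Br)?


Assume 100 g of compound, divide each mass% by atomic mass to get moles, then normalize by the smallest to get a raw atom ratio.
Moles per 100 g: Cu: 28.45/63.546 = 0.4477, Br: 71.55/79.904 = 0.8954
Raw ratio (divide by min = 0.4477): Cu: 1.0, Br: 2.0
Multiply by 1 to clear fractions: Cu: 1.0 ~= 1, Br: 2.0 ~= 2
Reduce by GCD to get the simplest whole-number ratio:

1:2


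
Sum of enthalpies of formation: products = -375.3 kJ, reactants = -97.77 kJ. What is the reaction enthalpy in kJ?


dH_rxn = sum(dH_f products) - sum(dH_f reactants)
dH_rxn = -375.3 - (-97.77)
dH_rxn = -277.53 kJ:

-277.53 kJ


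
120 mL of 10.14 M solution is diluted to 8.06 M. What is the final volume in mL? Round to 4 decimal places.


Dilution: M1*V1 = M2*V2, solve for V2.
V2 = M1*V1 / M2
V2 = 10.14 * 120 / 8.06
V2 = 1216.8 / 8.06
V2 = 150.96774194 mL, rounded to 4 dp:

150.9677 mL


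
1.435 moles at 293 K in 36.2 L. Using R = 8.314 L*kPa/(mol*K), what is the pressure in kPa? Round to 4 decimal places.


PV = nRT, solve for P = nRT / V.
nRT = 1.435 * 8.314 * 293 = 3495.6629
P = 3495.6629 / 36.2
P = 96.56527348 kPa, rounded to 4 dp:

96.5653 kPa


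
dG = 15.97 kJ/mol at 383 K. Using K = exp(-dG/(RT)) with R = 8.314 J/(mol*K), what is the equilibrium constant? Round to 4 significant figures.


dG is in kJ/mol; multiply by 1000 to match R in J/(mol*K).
RT = 8.314 * 383 = 3184.262 J/mol
exponent = -dG*1000 / (RT) = -(15.97*1000) / 3184.262 = -5.01529083
K = exp(-5.01529083)
K = 0.0066357019, rounded to 4 significant figures:

0.006636


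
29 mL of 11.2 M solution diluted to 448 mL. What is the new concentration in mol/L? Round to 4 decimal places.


Dilution: M1*V1 = M2*V2, solve for M2.
M2 = M1*V1 / V2
M2 = 11.2 * 29 / 448
M2 = 324.8 / 448
M2 = 0.725 mol/L, rounded to 4 dp:

0.7250 mol/L


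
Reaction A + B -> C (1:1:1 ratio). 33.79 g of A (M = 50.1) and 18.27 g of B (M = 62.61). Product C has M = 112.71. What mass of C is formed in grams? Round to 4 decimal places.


Find moles of each reactant; the smaller value is the limiting reagent in a 1:1:1 reaction, so moles_C equals moles of the limiter.
n_A = mass_A / M_A = 33.79 / 50.1 = 0.674451 mol
n_B = mass_B / M_B = 18.27 / 62.61 = 0.291806 mol
Limiting reagent: B (smaller), n_limiting = 0.291806 mol
mass_C = n_limiting * M_C = 0.291806 * 112.71
mass_C = 32.88945426 g, rounded to 4 dp:

32.8895 g


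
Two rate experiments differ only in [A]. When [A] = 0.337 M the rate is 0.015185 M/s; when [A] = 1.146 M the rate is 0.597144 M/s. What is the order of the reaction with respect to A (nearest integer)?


Rate is proportional to [A]^n, so rate2/rate1 = ([A]2/[A]1)^n. Take logs to solve for n.
rate2/rate1 = 0.597144 / 0.015185 = 39.3246
[A]2/[A]1 = 1.146 / 0.337 = 3.4006
n = ln(39.3246) / ln(3.4006) = 3.0
Nearest integer order:

3


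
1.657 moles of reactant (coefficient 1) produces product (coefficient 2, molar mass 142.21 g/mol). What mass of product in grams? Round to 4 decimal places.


Use the coefficient ratio to convert reactant moles to product moles, then multiply by the product's molar mass.
moles_P = moles_R * (coeff_P / coeff_R) = 1.657 * (2/1) = 3.314
mass_P = moles_P * M_P = 3.314 * 142.21
mass_P = 471.28394 g, rounded to 4 dp:

471.2839 g


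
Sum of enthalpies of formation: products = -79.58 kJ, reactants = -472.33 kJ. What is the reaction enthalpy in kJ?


dH_rxn = sum(dH_f products) - sum(dH_f reactants)
dH_rxn = -79.58 - (-472.33)
dH_rxn = 392.75 kJ:

392.75 kJ


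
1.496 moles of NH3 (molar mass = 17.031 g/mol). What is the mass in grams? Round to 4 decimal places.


mass = n * M
mass = 1.496 * 17.031
mass = 25.478376 g, rounded to 4 dp:

25.4784 g


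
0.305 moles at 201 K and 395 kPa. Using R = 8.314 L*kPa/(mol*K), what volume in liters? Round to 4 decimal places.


PV = nRT, solve for V = nRT / P.
nRT = 0.305 * 8.314 * 201 = 509.6898
V = 509.6898 / 395
V = 1.29035392 L, rounded to 4 dp:

1.2904 L


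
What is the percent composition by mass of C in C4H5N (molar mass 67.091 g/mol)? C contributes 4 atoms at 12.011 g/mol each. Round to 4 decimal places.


pct = 100 * (n_elem * M_elem) / M_total
mass_contribution = 4 * 12.011 = 48.044 g/mol
pct = 100 * 48.044 / 67.091
pct = 71.61020107 %, rounded to 4 dp:

71.6102 %


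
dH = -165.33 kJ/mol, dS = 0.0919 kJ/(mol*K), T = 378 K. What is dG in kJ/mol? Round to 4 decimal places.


Gibbs: dG = dH - T*dS (consistent units, dS already in kJ/(mol*K)).
T*dS = 378 * 0.0919 = 34.7382
dG = -165.33 - (34.7382)
dG = -200.0682 kJ/mol, rounded to 4 dp:

-200.0682 kJ/mol


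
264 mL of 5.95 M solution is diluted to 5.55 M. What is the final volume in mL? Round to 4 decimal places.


Dilution: M1*V1 = M2*V2, solve for V2.
V2 = M1*V1 / M2
V2 = 5.95 * 264 / 5.55
V2 = 1570.8 / 5.55
V2 = 283.02702703 mL, rounded to 4 dp:

283.0270 mL


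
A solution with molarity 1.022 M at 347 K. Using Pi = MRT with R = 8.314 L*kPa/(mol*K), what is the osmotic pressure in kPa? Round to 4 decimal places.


Osmotic pressure (van't Hoff): Pi = M*R*T.
RT = 8.314 * 347 = 2884.958
Pi = 1.022 * 2884.958
Pi = 2948.427076 kPa, rounded to 4 dp:

2948.4271 kPa


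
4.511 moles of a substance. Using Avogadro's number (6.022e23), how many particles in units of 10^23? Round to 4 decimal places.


N = n * NA, then divide by 1e23 for the requested units.
N / 1e23 = n * 6.022
N / 1e23 = 4.511 * 6.022
N / 1e23 = 27.165242, rounded to 4 dp:

27.1652


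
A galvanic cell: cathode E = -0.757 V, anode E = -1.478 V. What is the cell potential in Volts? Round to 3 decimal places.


Standard cell potential: E_cell = E_cathode - E_anode.
E_cell = -0.757 - (-1.478)
E_cell = 0.721 V, rounded to 3 dp:

0.721 V


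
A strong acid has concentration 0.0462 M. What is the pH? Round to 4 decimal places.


A strong acid dissociates completely, so [H+] equals the given concentration.
pH = -log10([H+]) = -log10(0.0462)
pH = 1.33535802, rounded to 4 dp:

1.3354


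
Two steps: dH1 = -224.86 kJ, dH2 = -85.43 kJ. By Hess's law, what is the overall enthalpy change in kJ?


Hess's law: enthalpy is a state function, so add the step enthalpies.
dH_total = dH1 + dH2 = -224.86 + (-85.43)
dH_total = -310.29 kJ:

-310.29 kJ


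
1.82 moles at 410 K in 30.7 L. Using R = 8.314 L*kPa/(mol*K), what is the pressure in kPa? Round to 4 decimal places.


PV = nRT, solve for P = nRT / V.
nRT = 1.82 * 8.314 * 410 = 6203.9068
P = 6203.9068 / 30.7
P = 202.08165472 kPa, rounded to 4 dp:

202.0817 kPa


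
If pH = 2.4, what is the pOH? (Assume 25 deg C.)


At 25 deg C, pH + pOH = 14.
pOH = 14 - pH = 14 - 2.4
pOH = 11.6:

11.60


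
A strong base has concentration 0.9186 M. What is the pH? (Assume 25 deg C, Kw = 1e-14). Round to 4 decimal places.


A strong base dissociates completely, so [OH-] equals the given concentration.
pOH = -log10([OH-]) = -log10(0.9186) = 0.036874
pH = 14 - pOH = 14 - 0.036874
pH = 13.963126, rounded to 4 dp:

13.9631


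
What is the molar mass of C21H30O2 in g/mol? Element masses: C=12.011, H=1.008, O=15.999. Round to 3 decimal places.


M = sum(count * atomic_mass) over atoms.
M = 21*12.011 + 30*1.008 + 2*15.999
M = 252.231 + 30.24 + 31.998
M = 314.469 g/mol, rounded to 3 dp:

314.469 g/mol


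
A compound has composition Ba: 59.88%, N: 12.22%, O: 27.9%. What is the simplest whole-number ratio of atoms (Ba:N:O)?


Assume 100 g of compound, divide each mass% by atomic mass to get moles, then normalize by the smallest to get a raw atom ratio.
Moles per 100 g: Ba: 59.88/137.327 = 0.436, N: 12.22/14.007 = 0.8724, O: 27.9/15.999 = 1.7439
Raw ratio (divide by min = 0.436): Ba: 1.0, N: 2.001, O: 3.999
Multiply by 1 to clear fractions: Ba: 1.0 ~= 1, N: 2.001 ~= 2, O: 3.999 ~= 4
Reduce by GCD to get the simplest whole-number ratio:

1:2:4


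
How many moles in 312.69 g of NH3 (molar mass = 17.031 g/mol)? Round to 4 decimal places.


n = mass / M
n = 312.69 / 17.031
n = 18.36004932 mol, rounded to 4 dp:

18.3600 mol


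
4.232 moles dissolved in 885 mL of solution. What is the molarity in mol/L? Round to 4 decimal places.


Convert volume to liters: V_L = V_mL / 1000.
V_L = 885 / 1000 = 0.885 L
M = n / V_L = 4.232 / 0.885
M = 4.7819209 mol/L, rounded to 4 dp:

4.7819 mol/L


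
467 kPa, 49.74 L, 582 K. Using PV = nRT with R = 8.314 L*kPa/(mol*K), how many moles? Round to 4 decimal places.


PV = nRT, solve for n = PV / (RT).
PV = 467 * 49.74 = 23228.58
RT = 8.314 * 582 = 4838.748
n = 23228.58 / 4838.748
n = 4.80053518 mol, rounded to 4 dp:

4.8005 mol


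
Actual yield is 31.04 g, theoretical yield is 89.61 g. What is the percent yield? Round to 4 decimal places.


% yield = 100 * actual / theoretical
% yield = 100 * 31.04 / 89.61
% yield = 34.63899118 %, rounded to 4 dp:

34.6390 %


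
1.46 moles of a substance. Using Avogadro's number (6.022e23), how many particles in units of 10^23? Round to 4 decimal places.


N = n * NA, then divide by 1e23 for the requested units.
N / 1e23 = n * 6.022
N / 1e23 = 1.46 * 6.022
N / 1e23 = 8.79212, rounded to 4 dp:

8.7921


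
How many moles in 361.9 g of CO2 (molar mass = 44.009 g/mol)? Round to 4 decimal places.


n = mass / M
n = 361.9 / 44.009
n = 8.22331796 mol, rounded to 4 dp:

8.2233 mol


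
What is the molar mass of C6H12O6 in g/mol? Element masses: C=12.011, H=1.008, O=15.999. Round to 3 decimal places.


M = sum(count * atomic_mass) over atoms.
M = 6*12.011 + 12*1.008 + 6*15.999
M = 72.066 + 12.096 + 95.994
M = 180.156 g/mol, rounded to 3 dp:

180.156 g/mol


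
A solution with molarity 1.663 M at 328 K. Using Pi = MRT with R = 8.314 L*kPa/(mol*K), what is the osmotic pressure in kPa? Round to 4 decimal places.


Osmotic pressure (van't Hoff): Pi = M*R*T.
RT = 8.314 * 328 = 2726.992
Pi = 1.663 * 2726.992
Pi = 4534.987696 kPa, rounded to 4 dp:

4534.9877 kPa


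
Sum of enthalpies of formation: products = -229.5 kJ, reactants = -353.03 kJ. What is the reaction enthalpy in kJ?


dH_rxn = sum(dH_f products) - sum(dH_f reactants)
dH_rxn = -229.5 - (-353.03)
dH_rxn = 123.53 kJ:

123.53 kJ


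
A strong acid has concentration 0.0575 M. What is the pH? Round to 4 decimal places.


A strong acid dissociates completely, so [H+] equals the given concentration.
pH = -log10([H+]) = -log10(0.0575)
pH = 1.24033216, rounded to 4 dp:

1.2403


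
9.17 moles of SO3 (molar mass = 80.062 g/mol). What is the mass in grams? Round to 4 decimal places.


mass = n * M
mass = 9.17 * 80.062
mass = 734.16854 g, rounded to 4 dp:

734.1685 g


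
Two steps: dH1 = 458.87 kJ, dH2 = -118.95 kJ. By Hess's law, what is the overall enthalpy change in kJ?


Hess's law: enthalpy is a state function, so add the step enthalpies.
dH_total = dH1 + dH2 = 458.87 + (-118.95)
dH_total = 339.92 kJ:

339.92 kJ


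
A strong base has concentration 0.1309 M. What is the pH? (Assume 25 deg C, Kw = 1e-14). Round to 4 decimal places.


A strong base dissociates completely, so [OH-] equals the given concentration.
pOH = -log10([OH-]) = -log10(0.1309) = 0.88306
pH = 14 - pOH = 14 - 0.88306
pH = 13.11694, rounded to 4 dp:

13.1169


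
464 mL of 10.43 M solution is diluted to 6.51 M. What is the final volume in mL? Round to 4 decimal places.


Dilution: M1*V1 = M2*V2, solve for V2.
V2 = M1*V1 / M2
V2 = 10.43 * 464 / 6.51
V2 = 4839.52 / 6.51
V2 = 743.39784946 mL, rounded to 4 dp:

743.3978 mL


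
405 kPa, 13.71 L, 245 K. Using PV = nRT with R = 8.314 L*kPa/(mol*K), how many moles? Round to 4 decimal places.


PV = nRT, solve for n = PV / (RT).
PV = 405 * 13.71 = 5552.55
RT = 8.314 * 245 = 2036.93
n = 5552.55 / 2036.93
n = 2.72594051 mol, rounded to 4 dp:

2.7259 mol


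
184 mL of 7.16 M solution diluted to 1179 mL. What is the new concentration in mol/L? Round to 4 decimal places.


Dilution: M1*V1 = M2*V2, solve for M2.
M2 = M1*V1 / V2
M2 = 7.16 * 184 / 1179
M2 = 1317.44 / 1179
M2 = 1.11742154 mol/L, rounded to 4 dp:

1.1174 mol/L


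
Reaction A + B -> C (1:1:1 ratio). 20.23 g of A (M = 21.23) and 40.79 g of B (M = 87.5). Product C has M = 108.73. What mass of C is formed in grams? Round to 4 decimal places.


Find moles of each reactant; the smaller value is the limiting reagent in a 1:1:1 reaction, so moles_C equals moles of the limiter.
n_A = mass_A / M_A = 20.23 / 21.23 = 0.952897 mol
n_B = mass_B / M_B = 40.79 / 87.5 = 0.466171 mol
Limiting reagent: B (smaller), n_limiting = 0.466171 mol
mass_C = n_limiting * M_C = 0.466171 * 108.73
mass_C = 50.68677283 g, rounded to 4 dp:

50.6868 g


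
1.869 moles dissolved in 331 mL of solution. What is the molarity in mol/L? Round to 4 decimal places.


Convert volume to liters: V_L = V_mL / 1000.
V_L = 331 / 1000 = 0.331 L
M = n / V_L = 1.869 / 0.331
M = 5.64652568 mol/L, rounded to 4 dp:

5.6465 mol/L


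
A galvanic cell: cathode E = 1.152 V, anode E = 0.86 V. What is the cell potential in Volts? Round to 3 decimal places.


Standard cell potential: E_cell = E_cathode - E_anode.
E_cell = 1.152 - (0.86)
E_cell = 0.292 V, rounded to 3 dp:

0.292 V


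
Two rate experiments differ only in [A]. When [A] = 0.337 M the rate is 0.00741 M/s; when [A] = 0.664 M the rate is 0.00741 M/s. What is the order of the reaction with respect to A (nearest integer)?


Rate is proportional to [A]^n, so rate2/rate1 = ([A]2/[A]1)^n. Take logs to solve for n.
rate2/rate1 = 0.00741 / 0.00741 = 1.0
[A]2/[A]1 = 0.664 / 0.337 = 1.9703
n = ln(1.0) / ln(1.9703) = 0.0
Nearest integer order:

0


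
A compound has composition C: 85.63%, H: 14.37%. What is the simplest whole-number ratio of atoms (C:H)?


Assume 100 g of compound, divide each mass% by atomic mass to get moles, then normalize by the smallest to get a raw atom ratio.
Moles per 100 g: C: 85.63/12.011 = 7.1293, H: 14.37/1.008 = 14.256
Raw ratio (divide by min = 7.1293): C: 1.0, H: 2.0
Multiply by 1 to clear fractions: C: 1.0 ~= 1, H: 2.0 ~= 2
Reduce by GCD to get the simplest whole-number ratio:

1:2


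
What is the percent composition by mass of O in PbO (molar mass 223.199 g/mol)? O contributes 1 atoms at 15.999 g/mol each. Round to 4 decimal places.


pct = 100 * (n_elem * M_elem) / M_total
mass_contribution = 1 * 15.999 = 15.999 g/mol
pct = 100 * 15.999 / 223.199
pct = 7.16804287 %, rounded to 4 dp:

7.1680 %


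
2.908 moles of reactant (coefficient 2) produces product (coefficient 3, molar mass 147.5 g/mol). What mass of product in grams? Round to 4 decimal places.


Use the coefficient ratio to convert reactant moles to product moles, then multiply by the product's molar mass.
moles_P = moles_R * (coeff_P / coeff_R) = 2.908 * (3/2) = 4.362
mass_P = moles_P * M_P = 4.362 * 147.5
mass_P = 643.395 g, rounded to 4 dp:

643.3950 g


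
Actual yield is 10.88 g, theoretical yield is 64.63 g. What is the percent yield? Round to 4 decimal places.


% yield = 100 * actual / theoretical
% yield = 100 * 10.88 / 64.63
% yield = 16.83428748 %, rounded to 4 dp:

16.8343 %


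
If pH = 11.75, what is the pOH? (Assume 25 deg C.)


At 25 deg C, pH + pOH = 14.
pOH = 14 - pH = 14 - 11.75
pOH = 2.25:

2.25


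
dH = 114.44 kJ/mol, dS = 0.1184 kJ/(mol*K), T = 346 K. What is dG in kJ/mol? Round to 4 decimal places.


Gibbs: dG = dH - T*dS (consistent units, dS already in kJ/(mol*K)).
T*dS = 346 * 0.1184 = 40.9664
dG = 114.44 - (40.9664)
dG = 73.4736 kJ/mol, rounded to 4 dp:

73.4736 kJ/mol


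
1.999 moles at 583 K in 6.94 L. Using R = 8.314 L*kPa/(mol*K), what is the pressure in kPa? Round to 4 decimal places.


PV = nRT, solve for P = nRT / V.
nRT = 1.999 * 8.314 * 583 = 9689.2769
P = 9689.2769 / 6.94
P = 1396.14940922 kPa, rounded to 4 dp:

1396.1494 kPa
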